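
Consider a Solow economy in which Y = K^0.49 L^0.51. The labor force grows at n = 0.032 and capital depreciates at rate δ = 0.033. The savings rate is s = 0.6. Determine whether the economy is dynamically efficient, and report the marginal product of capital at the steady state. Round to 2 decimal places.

dynamically inefficient; MPK ≈ 0.05

Capital per worker breaks even when investment replaces (n + δ)·k; here n + δ = 0.065.
Steady-state k*: s·k^0.49 = 0.065·k gives k* = (0.6/0.065)^(1/0.51) ≈ 78.0950.
MPK = 0.49·78.0950^(-0.51) ≈ 0.0531.
MPK < n+δ = 0.065, so the economy is dynamically inefficient (over-saving).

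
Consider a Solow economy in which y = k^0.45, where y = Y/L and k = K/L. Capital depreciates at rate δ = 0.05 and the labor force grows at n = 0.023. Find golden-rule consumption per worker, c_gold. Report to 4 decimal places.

c_gold ≈ 2.4358

The effective depreciation rate is n + δ = 0.023 + 0.05 = 0.073.
Setting f'(k) = n+δ gives 0.45·k^(0.45−1) = 0.073, hence k_gold = (0.45/0.073)^(1/0.55) ≈ 27.3000.
y_gold = 27.3000^0.45 ≈ 4.4287.
c_gold = y_gold − (n+δ)·k_gold = 4.4287 − 0.073·27.3000 ≈ 2.4358.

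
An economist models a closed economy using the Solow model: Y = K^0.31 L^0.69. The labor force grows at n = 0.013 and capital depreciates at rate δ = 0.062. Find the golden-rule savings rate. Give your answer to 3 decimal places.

n + δ = 0.013 + 0.062 = 0.075.
At the golden rule MPK = n+δ, and in any Cobb-Douglas steady state s = (n+δ)·k/y = MPK·k/y = capital's share 0.31.

s_gold = 0.310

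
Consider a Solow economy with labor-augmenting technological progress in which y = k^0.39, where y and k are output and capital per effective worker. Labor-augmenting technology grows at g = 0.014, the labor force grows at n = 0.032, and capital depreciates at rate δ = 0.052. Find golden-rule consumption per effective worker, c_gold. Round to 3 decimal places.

c_gold ≈ 1.475

Break-even investment rate: n + g + δ = 0.032 + 0.014 + 0.052 = 0.098.
Maximizing c = f(k) − (n+g+δ)·k gives f'(k) = n+g+δ, i.e. 0.39·k^(0.39−1) = 0.098, so k_gold = (0.39/0.098)^(1/0.61) ≈ 9.6237.
y_gold = 9.6237^0.39 ≈ 2.4183.
c_gold = y_gold − (n+g+δ)·k_gold = 2.4183 − 0.098·9.6237 ≈ 1.4751.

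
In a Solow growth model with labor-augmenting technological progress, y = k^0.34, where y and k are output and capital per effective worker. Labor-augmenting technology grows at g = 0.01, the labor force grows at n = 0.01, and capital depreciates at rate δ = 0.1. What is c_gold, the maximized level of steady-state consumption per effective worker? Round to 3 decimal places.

Break-even investment rate: n + g + δ = 0.01 + 0.01 + 0.1 = 0.12.
Golden rule sets MPK = n+g+δ: 0.34·k^(0.34−1) = 0.12, so k_gold = (0.34/0.12)^(1/0.66) ≈ 4.8451.
y_gold = 4.8451^0.34 ≈ 1.7100.
c_gold = y_gold − (n+g+δ)·k_gold = 1.7100 − 0.12·4.8451 ≈ 1.1286.

c_gold ≈ 1.129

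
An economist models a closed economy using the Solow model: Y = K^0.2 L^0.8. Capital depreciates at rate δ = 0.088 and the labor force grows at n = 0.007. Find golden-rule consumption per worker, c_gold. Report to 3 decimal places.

The effective depreciation rate is n + δ = 0.007 + 0.088 = 0.095.
At the golden rule the marginal product of capital equals n+δ: 0.2·k^(0.2−1) = 0.095. Solving, k_gold = (0.2/0.095)^(1/0.8) ≈ 2.5359.
y_gold = 2.5359^0.2 ≈ 1.2046.
c_gold = y_gold − (n+δ)·k_gold = 1.2046 − 0.095·2.5359 ≈ 0.9636.

c_gold ≈ 0.964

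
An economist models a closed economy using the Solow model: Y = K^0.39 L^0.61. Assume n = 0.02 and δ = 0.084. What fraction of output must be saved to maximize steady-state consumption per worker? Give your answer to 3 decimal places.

Break-even investment rate: n + δ = 0.02 + 0.084 = 0.104.
At the golden rule MPK = n+δ, and in any Cobb-Douglas steady state s = (n+δ)·k/y = MPK·k/y = capital's share 0.39.

s_gold = 0.390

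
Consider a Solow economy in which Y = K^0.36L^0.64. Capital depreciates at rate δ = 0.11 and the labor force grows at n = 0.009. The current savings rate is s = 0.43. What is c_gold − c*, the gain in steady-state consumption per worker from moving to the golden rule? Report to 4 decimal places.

Capital per worker breaks even when investment replaces (n + δ)·k; here n + δ = 0.119.
Current steady state (s = 0.43): k* = (0.43/0.119)^(1/0.64) ≈ 7.4431, y* = 7.4431^0.36 ≈ 2.0598, c* = (1−0.43)·2.0598 ≈ 1.1741.
Maximizing c = f(k) − (n+δ)·k gives f'(k) = n+δ, i.e. 0.36·k^(0.36−1) = 0.119, so k_gold = (0.36/0.119)^(1/0.64) ≈ 5.6387.
y_gold = 5.6387^0.36 ≈ 1.8639, c_gold = y_gold − 0.119·k_gold ≈ 1.1929.
Gain: Δc = 1.1929 − 1.1741 ≈ 0.0188.

Δc ≈ 0.0188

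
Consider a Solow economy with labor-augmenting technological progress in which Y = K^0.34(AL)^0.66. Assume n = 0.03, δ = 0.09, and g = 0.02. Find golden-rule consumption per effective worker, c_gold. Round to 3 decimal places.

Break-even investment rate: n + g + δ = 0.03 + 0.02 + 0.09 = 0.14.
Maximizing c = f(k) − (n+g+δ)·k gives f'(k) = n+g+δ, i.e. 0.34·k^(0.34−1) = 0.14, so k_gold = (0.34/0.14)^(1/0.66) ≈ 3.8359.
y_gold = 3.8359^0.34 ≈ 1.5795.
c_gold = y_gold − (n+g+δ)·k_gold = 1.5795 − 0.14·3.8359 ≈ 1.0425.

c_gold ≈ 1.042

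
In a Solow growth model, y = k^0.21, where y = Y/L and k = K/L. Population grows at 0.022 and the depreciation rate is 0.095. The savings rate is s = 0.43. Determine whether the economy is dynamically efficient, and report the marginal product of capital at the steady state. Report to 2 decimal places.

Capital per worker breaks even when investment replaces (n + δ)·k; here n + δ = 0.117.
Steady-state k*: s·k^0.21 = 0.117·k gives k* = (0.43/0.117)^(1/0.79) ≈ 5.1945.
MPK = 0.21·5.1945^(-0.79) ≈ 0.0571.
MPK < n+δ = 0.117, so the economy is dynamically inefficient (over-saving).

dynamically inefficient; MPK ≈ 0.06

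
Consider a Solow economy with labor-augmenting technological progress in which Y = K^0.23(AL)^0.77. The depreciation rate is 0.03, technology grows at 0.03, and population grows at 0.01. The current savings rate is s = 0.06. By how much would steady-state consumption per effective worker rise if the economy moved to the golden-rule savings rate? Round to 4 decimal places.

Δc ≈ 0.2008

The effective depreciation rate is n + g + δ = 0.01 + 0.03 + 0.03 = 0.07.
Current steady state (s = 0.06): k* = (0.06/0.07)^(1/0.77) ≈ 0.8186, y* = 0.8186^0.23 ≈ 0.9550, c* = (1−0.06)·0.9550 ≈ 0.8977.
Maximizing c = f(k) − (n+g+δ)·k gives f'(k) = n+g+δ, i.e. 0.23·k^(0.23−1) = 0.07, so k_gold = (0.23/0.07)^(1/0.77) ≈ 4.6876.
y_gold = 4.6876^0.23 ≈ 1.4267, c_gold = y_gold − 0.07·k_gold ≈ 1.0985.
Gain: Δc = 1.0985 − 0.8977 ≈ 0.2008.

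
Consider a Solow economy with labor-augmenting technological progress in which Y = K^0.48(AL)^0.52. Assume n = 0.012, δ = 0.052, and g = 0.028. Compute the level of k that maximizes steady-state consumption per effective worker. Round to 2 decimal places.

The effective depreciation rate is n + g + δ = 0.012 + 0.028 + 0.052 = 0.092.
Maximizing c = f(k) − (n+g+δ)·k gives f'(k) = n+g+δ, i.e. 0.48·k^(0.48−1) = 0.092, so k_gold = (0.48/0.092)^(1/0.52) ≈ 23.9728.

k_gold ≈ 23.97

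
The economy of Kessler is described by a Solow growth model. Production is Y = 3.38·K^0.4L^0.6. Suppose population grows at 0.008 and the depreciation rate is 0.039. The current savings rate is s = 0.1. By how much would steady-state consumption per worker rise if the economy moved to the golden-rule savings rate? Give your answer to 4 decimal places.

Δc ≈ 7.7057

n + δ = 0.008 + 0.039 = 0.047.
Current steady state (s = 0.1): k* = (0.1·3.38/0.047)^(1/0.6) ≈ 26.7936, y* = 3.38·26.7936^0.4 ≈ 12.5930, c* = (1−0.1)·12.5930 ≈ 11.3337.
At the golden rule the marginal product of capital equals n+δ: 0.4·3.38·k^(0.4−1) = 0.047. Solving, k_gold = (0.4·3.38/0.047)^(1/0.6) ≈ 270.0628.
y_gold = 3.38·270.0628^0.4 ≈ 31.7324, c_gold = y_gold − 0.047·k_gold ≈ 19.0394.
Gain: Δc = 19.0394 − 11.3337 ≈ 7.7057.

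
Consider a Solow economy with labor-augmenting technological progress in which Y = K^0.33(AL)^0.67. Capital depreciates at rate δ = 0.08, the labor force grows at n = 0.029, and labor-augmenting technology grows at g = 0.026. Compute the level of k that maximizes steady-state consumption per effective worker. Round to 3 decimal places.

k_gold ≈ 3.796

The effective depreciation rate is n + g + δ = 0.029 + 0.026 + 0.08 = 0.135.
Golden rule sets MPK = n+g+δ: 0.33·k^(0.33−1) = 0.135, so k_gold = (0.33/0.135)^(1/0.67) ≈ 3.7964.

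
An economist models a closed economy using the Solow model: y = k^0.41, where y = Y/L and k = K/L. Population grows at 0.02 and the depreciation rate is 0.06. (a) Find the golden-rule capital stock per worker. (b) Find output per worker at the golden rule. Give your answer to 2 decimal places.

The effective depreciation rate is n + δ = 0.02 + 0.06 = 0.08.
At the golden rule the marginal product of capital equals n+δ: 0.41·k^(0.41−1) = 0.08. Solving, k_gold = (0.41/0.08)^(1/0.59) ≈ 15.9541.
y_gold = 15.9541^0.41 ≈ 3.1130.

(a) k_gold ≈ 15.95; (b) y_gold ≈ 3.11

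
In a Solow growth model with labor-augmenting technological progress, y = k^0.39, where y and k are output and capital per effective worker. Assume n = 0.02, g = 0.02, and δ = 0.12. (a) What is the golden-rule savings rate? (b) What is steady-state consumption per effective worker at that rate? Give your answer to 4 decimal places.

(a) s_gold = 0.3900; (b) c_gold ≈ 1.0783

n + g + δ = 0.02 + 0.02 + 0.12 = 0.16.
For Cobb-Douglas, s_gold equals capital's share: s_gold = 0.39.
Golden rule sets MPK = n+g+δ: 0.39·k^(0.39−1) = 0.16, so k_gold = (0.39/0.16)^(1/0.61) ≈ 4.3086.
y_gold = 4.3086^0.39 ≈ 1.7676; c_gold = (1−0.39)·y_gold ≈ 1.0783.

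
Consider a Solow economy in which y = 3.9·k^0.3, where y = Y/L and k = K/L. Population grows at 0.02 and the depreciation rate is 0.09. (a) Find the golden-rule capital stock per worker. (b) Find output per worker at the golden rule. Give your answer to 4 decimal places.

Capital per worker breaks even when investment replaces (n + δ)·k; here n + δ = 0.11.
Golden rule sets MPK = n+δ: 0.3·3.9·k^(0.3−1) = 0.11, so k_gold = (0.3·3.9/0.11)^(1/0.7) ≈ 29.2986.
y_gold = 3.9·29.2986^0.3 ≈ 10.7428.

(a) k_gold ≈ 29.2986; (b) y_gold ≈ 10.7428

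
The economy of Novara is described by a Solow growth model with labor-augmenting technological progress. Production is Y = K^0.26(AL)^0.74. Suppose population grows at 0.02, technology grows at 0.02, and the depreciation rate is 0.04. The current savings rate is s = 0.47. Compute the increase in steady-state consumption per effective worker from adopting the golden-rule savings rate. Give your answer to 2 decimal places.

Δc ≈ 0.13

n + g + δ = 0.02 + 0.02 + 0.04 = 0.08.
Current steady state (s = 0.47): k* = (0.47/0.08)^(1/0.74) ≈ 10.9446, y* = 10.9446^0.26 ≈ 1.8629, c* = (1−0.47)·1.8629 ≈ 0.9873.
Setting f'(k) = n+g+δ gives 0.26·k^(0.26−1) = 0.08, hence k_gold = (0.26/0.08)^(1/0.74) ≈ 4.9174.
y_gold = 4.9174^0.26 ≈ 1.5130, c_gold = y_gold − 0.08·k_gold ≈ 1.1197.
Gain: Δc = 1.1197 − 0.9873 ≈ 0.1323.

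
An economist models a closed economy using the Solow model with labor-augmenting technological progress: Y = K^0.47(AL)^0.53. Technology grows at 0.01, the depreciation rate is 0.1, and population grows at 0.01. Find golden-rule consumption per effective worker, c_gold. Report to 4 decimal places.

Capital per effective worker breaks even when investment replaces (n + g + δ)·k; here n + g + δ = 0.12.
At the golden rule the marginal product of capital equals n+g+δ: 0.47·k^(0.47−1) = 0.12. Solving, k_gold = (0.47/0.12)^(1/0.53) ≈ 13.1435.
y_gold = 13.1435^0.47 ≈ 3.3558.
c_gold = y_gold − (n+g+δ)·k_gold = 3.3558 − 0.12·13.1435 ≈ 1.7786.

c_gold ≈ 1.7786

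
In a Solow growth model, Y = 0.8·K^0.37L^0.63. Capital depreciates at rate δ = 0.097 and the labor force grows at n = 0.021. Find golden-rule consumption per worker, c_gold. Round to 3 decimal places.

c_gold ≈ 0.865

Capital per worker breaks even when investment replaces (n + δ)·k; here n + δ = 0.118.
Setting f'(k) = n+δ gives 0.37·0.8·k^(0.37−1) = 0.118, hence k_gold = (0.37·0.8/0.118)^(1/0.63) ≈ 4.3051.
y_gold = 0.8·4.3051^0.37 ≈ 1.3730.
c_gold = y_gold − (n+δ)·k_gold = 1.3730 − 0.118·4.3051 ≈ 0.8650.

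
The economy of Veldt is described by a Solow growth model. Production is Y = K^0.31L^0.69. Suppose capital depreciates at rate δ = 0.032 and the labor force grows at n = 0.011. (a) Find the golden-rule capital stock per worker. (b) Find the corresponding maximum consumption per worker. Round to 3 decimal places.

(a) k_gold ≈ 17.512; (b) c_gold ≈ 1.676

Break-even investment rate: n + δ = 0.011 + 0.032 = 0.043.
Maximizing c = f(k) − (n+δ)·k gives f'(k) = n+δ, i.e. 0.31·k^(0.31−1) = 0.043, so k_gold = (0.31/0.043)^(1/0.69) ≈ 17.5115.
y_gold = 17.5115^0.31 ≈ 2.4290; c_gold = y_gold − 0.043·k_gold ≈ 1.6760.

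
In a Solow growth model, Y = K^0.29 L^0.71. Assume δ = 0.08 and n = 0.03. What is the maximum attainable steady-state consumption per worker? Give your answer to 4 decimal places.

Capital per worker breaks even when investment replaces (n + δ)·k; here n + δ = 0.11.
At the golden rule the marginal product of capital equals n+δ: 0.29·k^(0.29−1) = 0.11. Solving, k_gold = (0.29/0.11)^(1/0.71) ≈ 3.9171.
y_gold = 3.9171^0.29 ≈ 1.4858.
c_gold = y_gold − (n+δ)·k_gold = 1.4858 − 0.11·3.9171 ≈ 1.0549.

c_gold ≈ 1.0549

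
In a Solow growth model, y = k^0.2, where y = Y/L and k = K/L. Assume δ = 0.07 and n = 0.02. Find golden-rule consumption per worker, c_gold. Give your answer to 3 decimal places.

c_gold ≈ 0.977

Capital per worker breaks even when investment replaces (n + δ)·k; here n + δ = 0.09.
Maximizing c = f(k) − (n+δ)·k gives f'(k) = n+δ, i.e. 0.2·k^(0.2−1) = 0.09, so k_gold = (0.2/0.09)^(1/0.8) ≈ 2.7132.
y_gold = 2.7132^0.2 ≈ 1.2209.
c_gold = y_gold − (n+δ)·k_gold = 1.2209 − 0.09·2.7132 ≈ 0.9768.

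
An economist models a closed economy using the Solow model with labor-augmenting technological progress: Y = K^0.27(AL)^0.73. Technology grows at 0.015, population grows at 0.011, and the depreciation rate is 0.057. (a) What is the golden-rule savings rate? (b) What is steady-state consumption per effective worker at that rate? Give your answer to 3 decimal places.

(a) s_gold = 0.270; (b) c_gold ≈ 1.129

Capital per effective worker breaks even when investment replaces (n + g + δ)·k; here n + g + δ = 0.083.
For Cobb-Douglas, s_gold equals capital's share: s_gold = 0.27.
At the golden rule the marginal product of capital equals n+g+δ: 0.27·k^(0.27−1) = 0.083. Solving, k_gold = (0.27/0.083)^(1/0.73) ≈ 5.0322.
y_gold = 5.0322^0.27 ≈ 1.5469; c_gold = (1−0.27)·y_gold ≈ 1.1293.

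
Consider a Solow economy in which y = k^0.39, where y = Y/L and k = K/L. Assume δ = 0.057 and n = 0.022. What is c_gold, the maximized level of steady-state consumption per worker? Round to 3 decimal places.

Break-even investment rate: n + δ = 0.022 + 0.057 = 0.079.
Maximizing c = f(k) − (n+δ)·k gives f'(k) = n+δ, i.e. 0.39·k^(0.39−1) = 0.079, so k_gold = (0.39/0.079)^(1/0.61) ≈ 13.7020.
y_gold = 13.7020^0.39 ≈ 2.7755.
c_gold = y_gold − (n+δ)·k_gold = 2.7755 − 0.079·13.7020 ≈ 1.6931.

c_gold ≈ 1.693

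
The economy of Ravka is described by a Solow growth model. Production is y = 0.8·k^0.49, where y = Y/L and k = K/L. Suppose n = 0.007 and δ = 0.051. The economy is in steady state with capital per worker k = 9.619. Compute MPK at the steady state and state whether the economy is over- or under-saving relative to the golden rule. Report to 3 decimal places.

under-saving; MPK ≈ 0.124

n + δ = 0.007 + 0.051 = 0.058.
MPK = 0.49·0.8·k^(0.49−1) = 0.49·0.8·9.619^(-0.51) ≈ 0.1236.
MPK > 0.058, so the economy is dynamically efficient (under-saving).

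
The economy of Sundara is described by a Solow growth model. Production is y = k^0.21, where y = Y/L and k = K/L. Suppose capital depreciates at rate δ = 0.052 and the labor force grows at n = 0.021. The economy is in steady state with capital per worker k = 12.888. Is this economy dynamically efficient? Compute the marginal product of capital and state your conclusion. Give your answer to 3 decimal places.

dynamically inefficient; MPK ≈ 0.028

n + δ = 0.021 + 0.052 = 0.073.
MPK = 0.21·k^(0.21−1) = 0.21·12.888^(-0.79) ≈ 0.0279.
MPK < 0.073, so the economy is dynamically inefficient (over-saving).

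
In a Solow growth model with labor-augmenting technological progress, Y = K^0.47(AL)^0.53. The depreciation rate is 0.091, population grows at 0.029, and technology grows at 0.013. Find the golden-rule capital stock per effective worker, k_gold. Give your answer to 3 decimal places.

n + g + δ = 0.029 + 0.013 + 0.091 = 0.133.
Setting f'(k) = n+g+δ gives 0.47·k^(0.47−1) = 0.133, hence k_gold = (0.47/0.133)^(1/0.53) ≈ 10.8250.

k_gold ≈ 10.825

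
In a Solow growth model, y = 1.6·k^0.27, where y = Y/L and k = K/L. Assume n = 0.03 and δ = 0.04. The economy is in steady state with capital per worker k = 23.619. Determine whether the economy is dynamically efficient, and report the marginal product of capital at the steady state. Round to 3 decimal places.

dynamically inefficient; MPK ≈ 0.043

The effective depreciation rate is n + δ = 0.03 + 0.04 = 0.07.
MPK = 0.27·1.6·k^(0.27−1) = 0.27·1.6·23.619^(-0.73) ≈ 0.0430.
MPK < 0.07, so the economy is dynamically inefficient (over-saving).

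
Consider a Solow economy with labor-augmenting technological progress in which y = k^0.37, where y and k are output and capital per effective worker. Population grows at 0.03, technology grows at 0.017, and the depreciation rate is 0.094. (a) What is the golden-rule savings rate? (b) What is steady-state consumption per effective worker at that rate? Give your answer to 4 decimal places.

Break-even investment rate: n + g + δ = 0.03 + 0.017 + 0.094 = 0.141.
For Cobb-Douglas, s_gold equals capital's share: s_gold = 0.37.
Maximizing c = f(k) − (n+g+δ)·k gives f'(k) = n+g+δ, i.e. 0.37·k^(0.37−1) = 0.141, so k_gold = (0.37/0.141)^(1/0.63) ≈ 4.6244.
y_gold = 4.6244^0.37 ≈ 1.7623; c_gold = (1−0.37)·y_gold ≈ 1.1102.

(a) s_gold = 0.3700; (b) c_gold ≈ 1.1102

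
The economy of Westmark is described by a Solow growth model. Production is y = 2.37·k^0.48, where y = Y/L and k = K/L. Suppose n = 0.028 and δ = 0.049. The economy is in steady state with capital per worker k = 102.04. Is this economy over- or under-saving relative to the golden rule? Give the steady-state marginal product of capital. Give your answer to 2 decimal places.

Break-even investment rate: n + δ = 0.028 + 0.049 = 0.077.
MPK = 0.48·2.37·k^(0.48−1) = 0.48·2.37·102.04^(-0.52) ≈ 0.1027.
MPK > 0.077, so the economy is dynamically efficient (under-saving).

under-saving; MPK ≈ 0.10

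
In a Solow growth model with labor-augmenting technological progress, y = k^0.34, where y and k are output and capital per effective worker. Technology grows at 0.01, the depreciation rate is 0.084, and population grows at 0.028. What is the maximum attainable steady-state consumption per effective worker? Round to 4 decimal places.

c_gold ≈ 1.1190

Capital per effective worker breaks even when investment replaces (n + g + δ)·k; here n + g + δ = 0.122.
Maximizing c = f(k) − (n+g+δ)·k gives f'(k) = n+g+δ, i.e. 0.34·k^(0.34−1) = 0.122, so k_gold = (0.34/0.122)^(1/0.66) ≈ 4.7252.
y_gold = 4.7252^0.34 ≈ 1.6955.
c_gold = y_gold − (n+g+δ)·k_gold = 1.6955 − 0.122·4.7252 ≈ 1.1190.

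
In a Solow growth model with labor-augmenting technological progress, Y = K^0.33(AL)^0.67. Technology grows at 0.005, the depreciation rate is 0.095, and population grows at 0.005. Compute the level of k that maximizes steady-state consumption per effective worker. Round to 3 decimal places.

Capital per effective worker breaks even when investment replaces (n + g + δ)·k; here n + g + δ = 0.105.
Maximizing c = f(k) − (n+g+δ)·k gives f'(k) = n+g+δ, i.e. 0.33·k^(0.33−1) = 0.105, so k_gold = (0.33/0.105)^(1/0.67) ≈ 5.5243.

k_gold ≈ 5.524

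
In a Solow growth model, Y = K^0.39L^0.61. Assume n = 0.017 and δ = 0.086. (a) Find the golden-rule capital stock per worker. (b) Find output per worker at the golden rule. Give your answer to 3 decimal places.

(a) k_gold ≈ 8.870; (b) y_gold ≈ 2.343

Capital per worker breaks even when investment replaces (n + δ)·k; here n + δ = 0.103.
Setting f'(k) = n+δ gives 0.39·k^(0.39−1) = 0.103, hence k_gold = (0.39/0.103)^(1/0.61) ≈ 8.8698.
y_gold = 8.8698^0.39 ≈ 2.3425.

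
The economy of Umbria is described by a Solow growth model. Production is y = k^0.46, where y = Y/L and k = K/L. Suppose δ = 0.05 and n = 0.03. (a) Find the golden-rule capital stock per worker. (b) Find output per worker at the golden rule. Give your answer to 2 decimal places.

(a) k_gold ≈ 25.51; (b) y_gold ≈ 4.44

Break-even investment rate: n + δ = 0.03 + 0.05 = 0.08.
Maximizing c = f(k) − (n+δ)·k gives f'(k) = n+δ, i.e. 0.46·k^(0.46−1) = 0.08, so k_gold = (0.46/0.08)^(1/0.54) ≈ 25.5148.
y_gold = 25.5148^0.46 ≈ 4.4374.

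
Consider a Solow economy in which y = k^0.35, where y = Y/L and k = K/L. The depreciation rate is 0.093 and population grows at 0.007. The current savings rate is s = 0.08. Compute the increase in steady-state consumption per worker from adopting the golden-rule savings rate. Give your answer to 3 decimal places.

Δc ≈ 0.460

Capital per worker breaks even when investment replaces (n + δ)·k; here n + δ = 0.1.
Current steady state (s = 0.08): k* = (0.08/0.1)^(1/0.65) ≈ 0.7094, y* = 0.7094^0.35 ≈ 0.8868, c* = (1−0.08)·0.8868 ≈ 0.8158.
At the golden rule the marginal product of capital equals n+δ: 0.35·k^(0.35−1) = 0.1. Solving, k_gold = (0.35/0.1)^(1/0.65) ≈ 6.8711.
y_gold = 6.8711^0.35 ≈ 1.9632, c_gold = y_gold − 0.1·k_gold ≈ 1.2761.
Gain: Δc = 1.2761 − 0.8158 ≈ 0.4602.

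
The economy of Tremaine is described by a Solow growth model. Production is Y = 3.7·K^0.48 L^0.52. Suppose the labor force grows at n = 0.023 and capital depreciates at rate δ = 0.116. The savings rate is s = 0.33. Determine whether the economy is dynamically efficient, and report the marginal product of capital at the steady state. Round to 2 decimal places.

dynamically efficient; MPK ≈ 0.20

Break-even investment rate: n + δ = 0.023 + 0.116 = 0.139.
Steady-state k*: s·A·k^0.48 = 0.139·k gives k* = (0.33·3.7/0.139)^(1/0.52) ≈ 65.2844.
MPK = 0.48·3.7·65.2844^(-0.52) ≈ 0.2022.
MPK > n+δ = 0.139, so the economy is dynamically efficient (under-saving).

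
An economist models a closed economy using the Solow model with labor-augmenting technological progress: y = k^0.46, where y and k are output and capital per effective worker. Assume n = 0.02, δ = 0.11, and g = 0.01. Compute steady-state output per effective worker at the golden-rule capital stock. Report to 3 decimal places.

y_gold ≈ 2.755

Capital per effective worker breaks even when investment replaces (n + g + δ)·k; here n + g + δ = 0.14.
Golden rule sets MPK = n+g+δ: 0.46·k^(0.46−1) = 0.14, so k_gold = (0.46/0.14)^(1/0.54) ≈ 9.0515.
Output: y_gold = k_gold^0.46 = 9.0515^0.46 ≈ 2.7548.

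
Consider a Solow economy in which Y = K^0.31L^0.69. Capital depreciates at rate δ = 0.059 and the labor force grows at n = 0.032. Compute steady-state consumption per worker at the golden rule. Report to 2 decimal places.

Capital per worker breaks even when investment replaces (n + δ)·k; here n + δ = 0.091.
Setting f'(k) = n+δ gives 0.31·k^(0.31−1) = 0.091, hence k_gold = (0.31/0.091)^(1/0.69) ≈ 5.9085.
y_gold = 5.9085^0.31 ≈ 1.7344.
c_gold = y_gold − (n+δ)·k_gold = 1.7344 − 0.091·5.9085 ≈ 1.1968.

c_gold ≈ 1.20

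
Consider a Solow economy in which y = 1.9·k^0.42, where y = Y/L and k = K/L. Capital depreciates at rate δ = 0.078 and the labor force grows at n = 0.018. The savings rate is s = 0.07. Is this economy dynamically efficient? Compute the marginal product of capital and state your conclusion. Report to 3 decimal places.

n + δ = 0.018 + 0.078 = 0.096.
Steady-state k*: s·A·k^0.42 = 0.096·k gives k* = (0.07·1.9/0.096)^(1/0.58) ≈ 1.7543.
MPK = 0.42·1.9·1.7543^(-0.58) ≈ 0.5760.
MPK > n+δ = 0.096, so the economy is dynamically efficient (under-saving).

dynamically efficient; MPK ≈ 0.576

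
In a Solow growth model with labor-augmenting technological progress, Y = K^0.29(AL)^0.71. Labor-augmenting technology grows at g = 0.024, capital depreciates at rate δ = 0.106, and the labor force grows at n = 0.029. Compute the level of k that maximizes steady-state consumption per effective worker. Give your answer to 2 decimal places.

k_gold ≈ 2.33

The effective depreciation rate is n + g + δ = 0.029 + 0.024 + 0.106 = 0.159.
Golden rule sets MPK = n+g+δ: 0.29·k^(0.29−1) = 0.159, so k_gold = (0.29/0.159)^(1/0.71) ≈ 2.3313.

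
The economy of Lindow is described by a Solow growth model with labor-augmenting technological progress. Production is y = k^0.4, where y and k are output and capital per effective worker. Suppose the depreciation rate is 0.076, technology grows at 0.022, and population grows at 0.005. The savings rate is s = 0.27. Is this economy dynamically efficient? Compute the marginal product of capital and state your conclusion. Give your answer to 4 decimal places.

dynamically efficient; MPK ≈ 0.1526

The effective depreciation rate is n + g + δ = 0.005 + 0.022 + 0.076 = 0.103.
Steady-state k*: s·k^0.4 = 0.103·k gives k* = (0.27/0.103)^(1/0.6) ≈ 4.9836.
MPK = 0.4·4.9836^(-0.6) ≈ 0.1526.
MPK > n+g+δ = 0.103, so the economy is dynamically efficient (under-saving).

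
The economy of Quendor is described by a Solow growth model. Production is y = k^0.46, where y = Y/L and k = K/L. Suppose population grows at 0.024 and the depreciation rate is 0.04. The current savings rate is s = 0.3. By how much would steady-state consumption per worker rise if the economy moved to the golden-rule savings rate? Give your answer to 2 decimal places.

Capital per worker breaks even when investment replaces (n + δ)·k; here n + δ = 0.064.
Current steady state (s = 0.3): k* = (0.3/0.064)^(1/0.54) ≈ 17.4777, y* = 17.4777^0.46 ≈ 3.7286, c* = (1−0.3)·3.7286 ≈ 2.6100.
At the golden rule the marginal product of capital equals n+δ: 0.46·k^(0.46−1) = 0.064. Solving, k_gold = (0.46/0.064)^(1/0.54) ≈ 38.5705.
y_gold = 38.5705^0.46 ≈ 5.3663, c_gold = y_gold − 0.064·k_gold ≈ 2.8978.
Gain: Δc = 2.8978 − 2.6100 ≈ 0.2878.

Δc ≈ 0.29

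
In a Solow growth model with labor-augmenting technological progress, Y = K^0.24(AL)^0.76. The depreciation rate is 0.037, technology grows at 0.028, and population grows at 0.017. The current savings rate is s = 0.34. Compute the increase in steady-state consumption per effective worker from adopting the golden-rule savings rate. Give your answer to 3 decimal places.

Δc ≈ 0.033

The effective depreciation rate is n + g + δ = 0.017 + 0.028 + 0.037 = 0.082.
Current steady state (s = 0.34): k* = (0.34/0.082)^(1/0.76) ≈ 6.4971, y* = 6.4971^0.24 ≈ 1.5669, c* = (1−0.34)·1.5669 ≈ 1.0342.
Setting f'(k) = n+g+δ gives 0.24·k^(0.24−1) = 0.082, hence k_gold = (0.24/0.082)^(1/0.76) ≈ 4.1085.
y_gold = 4.1085^0.24 ≈ 1.4037, c_gold = y_gold − 0.082·k_gold ≈ 1.0668.
Gain: Δc = 1.0668 − 1.0342 ≈ 0.0327.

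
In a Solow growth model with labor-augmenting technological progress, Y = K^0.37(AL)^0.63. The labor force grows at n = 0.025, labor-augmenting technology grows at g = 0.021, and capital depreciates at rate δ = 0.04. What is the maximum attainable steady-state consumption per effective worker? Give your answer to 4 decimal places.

Capital per effective worker breaks even when investment replaces (n + g + δ)·k; here n + g + δ = 0.086.
Maximizing c = f(k) − (n+g+δ)·k gives f'(k) = n+g+δ, i.e. 0.37·k^(0.37−1) = 0.086, so k_gold = (0.37/0.086)^(1/0.63) ≈ 10.1363.
y_gold = 10.1363^0.37 ≈ 2.3560.
c_gold = y_gold − (n+g+δ)·k_gold = 2.3560 − 0.086·10.1363 ≈ 1.4843.

c_gold ≈ 1.4843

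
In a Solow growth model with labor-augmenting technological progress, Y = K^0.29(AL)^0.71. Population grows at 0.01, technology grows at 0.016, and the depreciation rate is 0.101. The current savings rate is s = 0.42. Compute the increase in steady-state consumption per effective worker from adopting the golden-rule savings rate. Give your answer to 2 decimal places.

Break-even investment rate: n + g + δ = 0.01 + 0.016 + 0.101 = 0.127.
Current steady state (s = 0.42): k* = (0.42/0.127)^(1/0.71) ≈ 5.3903, y* = 5.3903^0.29 ≈ 1.6299, c* = (1−0.42)·1.6299 ≈ 0.9454.
Maximizing c = f(k) − (n+g+δ)·k gives f'(k) = n+g+δ, i.e. 0.29·k^(0.29−1) = 0.127, so k_gold = (0.29/0.127)^(1/0.71) ≈ 3.1994.
y_gold = 3.1994^0.29 ≈ 1.4011, c_gold = y_gold − 0.127·k_gold ≈ 0.9948.
Gain: Δc = 0.9948 − 0.9454 ≈ 0.0494.

Δc ≈ 0.05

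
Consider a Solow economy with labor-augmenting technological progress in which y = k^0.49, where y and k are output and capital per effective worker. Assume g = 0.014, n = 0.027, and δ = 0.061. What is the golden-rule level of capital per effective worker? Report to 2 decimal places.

k_gold ≈ 21.70

The effective depreciation rate is n + g + δ = 0.027 + 0.014 + 0.061 = 0.102.
Setting f'(k) = n+g+δ gives 0.49·k^(0.49−1) = 0.102, hence k_gold = (0.49/0.102)^(1/0.51) ≈ 21.7001.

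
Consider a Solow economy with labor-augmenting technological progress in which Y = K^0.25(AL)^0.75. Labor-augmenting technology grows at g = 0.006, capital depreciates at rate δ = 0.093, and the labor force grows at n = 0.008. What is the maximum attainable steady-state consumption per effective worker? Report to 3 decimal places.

c_gold ≈ 0.995

Capital per effective worker breaks even when investment replaces (n + g + δ)·k; here n + g + δ = 0.107.
Setting f'(k) = n+g+δ gives 0.25·k^(0.25−1) = 0.107, hence k_gold = (0.25/0.107)^(1/0.75) ≈ 3.1003.
y_gold = 3.1003^0.25 ≈ 1.3269.
c_gold = y_gold − (n+g+δ)·k_gold = 1.3269 − 0.107·3.1003 ≈ 0.9952.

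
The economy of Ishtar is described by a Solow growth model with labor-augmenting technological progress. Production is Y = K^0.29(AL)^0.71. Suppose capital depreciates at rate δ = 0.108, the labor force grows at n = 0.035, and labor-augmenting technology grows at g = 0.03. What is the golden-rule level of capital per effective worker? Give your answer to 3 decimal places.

k_gold ≈ 2.070

The effective depreciation rate is n + g + δ = 0.035 + 0.03 + 0.108 = 0.173.
Setting f'(k) = n+g+δ gives 0.29·k^(0.29−1) = 0.173, hence k_gold = (0.29/0.173)^(1/0.71) ≈ 2.0701.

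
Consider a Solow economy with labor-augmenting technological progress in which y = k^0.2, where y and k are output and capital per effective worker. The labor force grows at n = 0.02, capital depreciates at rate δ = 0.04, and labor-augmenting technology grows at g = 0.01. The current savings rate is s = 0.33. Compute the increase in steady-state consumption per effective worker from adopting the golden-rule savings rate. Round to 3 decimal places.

Δc ≈ 0.053

n + g + δ = 0.02 + 0.01 + 0.04 = 0.07.
Current steady state (s = 0.33): k* = (0.33/0.07)^(1/0.8) ≈ 6.9466, y* = 6.9466^0.2 ≈ 1.4735, c* = (1−0.33)·1.4735 ≈ 0.9873.
At the golden rule the marginal product of capital equals n+g+δ: 0.2·k^(0.2−1) = 0.07. Solving, k_gold = (0.2/0.07)^(1/0.8) ≈ 3.7146.
y_gold = 3.7146^0.2 ≈ 1.3001, c_gold = y_gold − 0.07·k_gold ≈ 1.0401.
Gain: Δc = 1.0401 − 0.9873 ≈ 0.0528.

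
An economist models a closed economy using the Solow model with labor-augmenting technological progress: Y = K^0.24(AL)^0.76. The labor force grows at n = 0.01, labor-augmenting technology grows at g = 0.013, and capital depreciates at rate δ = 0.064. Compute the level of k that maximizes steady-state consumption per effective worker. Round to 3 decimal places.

k_gold ≈ 3.801

Break-even investment rate: n + g + δ = 0.01 + 0.013 + 0.064 = 0.087.
At the golden rule the marginal product of capital equals n+g+δ: 0.24·k^(0.24−1) = 0.087. Solving, k_gold = (0.24/0.087)^(1/0.76) ≈ 3.8007.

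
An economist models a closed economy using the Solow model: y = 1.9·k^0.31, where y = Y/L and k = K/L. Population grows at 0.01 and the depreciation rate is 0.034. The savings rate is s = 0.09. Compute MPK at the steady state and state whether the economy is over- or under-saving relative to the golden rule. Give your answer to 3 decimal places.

The effective depreciation rate is n + δ = 0.01 + 0.034 = 0.044.
Steady-state k*: s·A·k^0.31 = 0.044·k gives k* = (0.09·1.9/0.044)^(1/0.69) ≈ 7.1517.
MPK = 0.31·1.9·7.1517^(-0.69) ≈ 0.1516.
MPK > n+δ = 0.044, so the economy is dynamically efficient (under-saving).

under-saving; MPK ≈ 0.152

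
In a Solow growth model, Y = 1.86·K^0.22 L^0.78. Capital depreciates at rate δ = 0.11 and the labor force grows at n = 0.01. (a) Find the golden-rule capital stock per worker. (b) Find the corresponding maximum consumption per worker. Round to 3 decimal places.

The effective depreciation rate is n + δ = 0.01 + 0.11 = 0.12.
Setting f'(k) = n+δ gives 0.22·1.86·k^(0.22−1) = 0.12, hence k_gold = (0.22·1.86/0.12)^(1/0.78) ≈ 4.8197.
y_gold = 1.86·4.8197^0.22 ≈ 2.6289; c_gold = y_gold − 0.12·k_gold ≈ 2.0506.

(a) k_gold ≈ 4.820; (b) c_gold ≈ 2.051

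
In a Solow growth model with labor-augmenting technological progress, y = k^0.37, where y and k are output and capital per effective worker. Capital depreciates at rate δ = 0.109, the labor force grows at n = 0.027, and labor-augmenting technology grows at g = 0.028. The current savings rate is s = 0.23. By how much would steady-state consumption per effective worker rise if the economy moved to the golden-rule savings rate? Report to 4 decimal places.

n + g + δ = 0.027 + 0.028 + 0.109 = 0.164.
Current steady state (s = 0.23): k* = (0.23/0.164)^(1/0.63) ≈ 1.7106, y* = 1.7106^0.37 ≈ 1.2197, c* = (1−0.23)·1.2197 ≈ 0.9392.
Maximizing c = f(k) − (n+g+δ)·k gives f'(k) = n+g+δ, i.e. 0.37·k^(0.37−1) = 0.164, so k_gold = (0.37/0.164)^(1/0.63) ≈ 3.6382.
y_gold = 3.6382^0.37 ≈ 1.6126, c_gold = y_gold − 0.164·k_gold ≈ 1.0159.
Gain: Δc = 1.0159 − 0.9392 ≈ 0.0767.

Δc ≈ 0.0767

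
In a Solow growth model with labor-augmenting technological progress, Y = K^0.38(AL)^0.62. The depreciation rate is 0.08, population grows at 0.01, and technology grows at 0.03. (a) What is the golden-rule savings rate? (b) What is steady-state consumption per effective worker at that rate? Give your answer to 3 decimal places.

Capital per effective worker breaks even when investment replaces (n + g + δ)·k; here n + g + δ = 0.12.
For Cobb-Douglas, s_gold equals capital's share: s_gold = 0.38.
Setting f'(k) = n+g+δ gives 0.38·k^(0.38−1) = 0.12, hence k_gold = (0.38/0.12)^(1/0.62) ≈ 6.4183.
y_gold = 6.4183^0.38 ≈ 2.0268; c_gold = (1−0.38)·y_gold ≈ 1.2566.

(a) s_gold = 0.380; (b) c_gold ≈ 1.257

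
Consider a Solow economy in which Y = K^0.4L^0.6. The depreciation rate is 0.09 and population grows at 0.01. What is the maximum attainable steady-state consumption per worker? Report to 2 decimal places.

Capital per worker breaks even when investment replaces (n + δ)·k; here n + δ = 0.1.
Golden rule sets MPK = n+δ: 0.4·k^(0.4−1) = 0.1, so k_gold = (0.4/0.1)^(1/0.6) ≈ 10.0794.
y_gold = 10.0794^0.4 ≈ 2.5198.
c_gold = y_gold − (n+δ)·k_gold = 2.5198 − 0.1·10.0794 ≈ 1.5119.

c_gold ≈ 1.51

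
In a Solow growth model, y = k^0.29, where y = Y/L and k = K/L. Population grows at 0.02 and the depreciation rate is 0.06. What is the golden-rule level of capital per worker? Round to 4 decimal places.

Capital per worker breaks even when investment replaces (n + δ)·k; here n + δ = 0.08.
Maximizing c = f(k) − (n+δ)·k gives f'(k) = n+δ, i.e. 0.29·k^(0.29−1) = 0.08, so k_gold = (0.29/0.08)^(1/0.71) ≈ 6.1342.

k_gold ≈ 6.1342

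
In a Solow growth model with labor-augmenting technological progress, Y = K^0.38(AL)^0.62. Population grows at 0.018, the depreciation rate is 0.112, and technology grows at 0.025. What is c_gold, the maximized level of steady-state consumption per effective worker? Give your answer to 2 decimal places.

Capital per effective worker breaks even when investment replaces (n + g + δ)·k; here n + g + δ = 0.155.
Setting f'(k) = n+g+δ gives 0.38·k^(0.38−1) = 0.155, hence k_gold = (0.38/0.155)^(1/0.62) ≈ 4.2476.
y_gold = 4.2476^0.38 ≈ 1.7326.
c_gold = y_gold − (n+g+δ)·k_gold = 1.7326 − 0.155·4.2476 ≈ 1.0742.

c_gold ≈ 1.07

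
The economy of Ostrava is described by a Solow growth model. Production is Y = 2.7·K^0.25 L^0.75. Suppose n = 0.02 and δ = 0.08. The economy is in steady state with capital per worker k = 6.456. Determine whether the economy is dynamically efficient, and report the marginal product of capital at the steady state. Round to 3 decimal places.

Break-even investment rate: n + δ = 0.02 + 0.08 = 0.1.
MPK = 0.25·2.7·k^(0.25−1) = 0.25·2.7·6.456^(-0.75) ≈ 0.1667.
MPK > 0.1, so the economy is dynamically efficient (under-saving).

dynamically efficient; MPK ≈ 0.167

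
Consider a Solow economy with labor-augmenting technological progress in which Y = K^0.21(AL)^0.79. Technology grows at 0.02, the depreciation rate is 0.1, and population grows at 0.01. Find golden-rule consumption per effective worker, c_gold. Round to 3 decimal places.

The effective depreciation rate is n + g + δ = 0.01 + 0.02 + 0.1 = 0.13.
At the golden rule the marginal product of capital equals n+g+δ: 0.21·k^(0.21−1) = 0.13. Solving, k_gold = (0.21/0.13)^(1/0.79) ≈ 1.8350.
y_gold = 1.8350^0.21 ≈ 1.1360.
c_gold = y_gold − (n+g+δ)·k_gold = 1.1360 − 0.13·1.8350 ≈ 0.8974.

c_gold ≈ 0.897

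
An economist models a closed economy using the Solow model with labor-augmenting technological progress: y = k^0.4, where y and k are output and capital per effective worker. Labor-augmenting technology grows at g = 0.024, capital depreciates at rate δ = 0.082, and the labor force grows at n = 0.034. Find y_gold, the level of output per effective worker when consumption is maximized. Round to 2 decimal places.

y_gold ≈ 2.01

The effective depreciation rate is n + g + δ = 0.034 + 0.024 + 0.082 = 0.14.
At the golden rule the marginal product of capital equals n+g+δ: 0.4·k^(0.4−1) = 0.14. Solving, k_gold = (0.4/0.14)^(1/0.6) ≈ 5.7529.
Output: y_gold = k_gold^0.4 = 5.7529^0.4 ≈ 2.0135.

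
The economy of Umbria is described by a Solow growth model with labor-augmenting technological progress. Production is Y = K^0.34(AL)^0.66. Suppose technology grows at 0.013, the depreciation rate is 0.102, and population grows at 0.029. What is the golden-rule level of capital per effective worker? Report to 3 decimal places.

k_gold ≈ 3.676

Capital per effective worker breaks even when investment replaces (n + g + δ)·k; here n + g + δ = 0.144.
Setting f'(k) = n+g+δ gives 0.34·k^(0.34−1) = 0.144, hence k_gold = (0.34/0.144)^(1/0.66) ≈ 3.6756.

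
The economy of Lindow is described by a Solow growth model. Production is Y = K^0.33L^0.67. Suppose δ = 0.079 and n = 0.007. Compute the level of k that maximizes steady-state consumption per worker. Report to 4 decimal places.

Capital per worker breaks even when investment replaces (n + δ)·k; here n + δ = 0.086.
Setting f'(k) = n+δ gives 0.33·k^(0.33−1) = 0.086, hence k_gold = (0.33/0.086)^(1/0.67) ≈ 7.4416.

k_gold ≈ 7.4416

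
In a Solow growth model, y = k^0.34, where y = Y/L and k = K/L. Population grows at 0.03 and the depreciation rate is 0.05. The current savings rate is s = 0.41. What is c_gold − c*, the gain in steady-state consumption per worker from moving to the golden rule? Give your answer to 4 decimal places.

Δc ≈ 0.0216

Break-even investment rate: n + δ = 0.03 + 0.05 = 0.08.
Current steady state (s = 0.41): k* = (0.41/0.08)^(1/0.66) ≈ 11.8931, y* = 11.8931^0.34 ≈ 2.3206, c* = (1−0.41)·2.3206 ≈ 1.3692.
At the golden rule the marginal product of capital equals n+δ: 0.34·k^(0.34−1) = 0.08. Solving, k_gold = (0.34/0.08)^(1/0.66) ≈ 8.9558.
y_gold = 8.9558^0.34 ≈ 2.1072, c_gold = y_gold − 0.08·k_gold ≈ 1.3908.
Gain: Δc = 1.3908 − 1.3692 ≈ 0.0216.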